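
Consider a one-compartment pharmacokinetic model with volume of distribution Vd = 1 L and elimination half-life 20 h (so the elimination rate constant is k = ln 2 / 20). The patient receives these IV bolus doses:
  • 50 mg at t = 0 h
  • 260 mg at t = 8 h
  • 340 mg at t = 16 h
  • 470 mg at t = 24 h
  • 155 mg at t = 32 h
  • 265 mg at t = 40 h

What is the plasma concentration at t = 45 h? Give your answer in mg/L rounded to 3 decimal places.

755.692 mg/L

k = ln 2 / 20 = 0.03466 per h
Dose 1 (50 mg at t=0 h): 50·exp(−0.03466·45) = 10.511 mg/L
Dose 2 (260 mg at t=8 h): 260·exp(−0.03466·37) = 72.122 mg/L
Dose 3 (340 mg at t=16 h): 340·exp(−0.03466·29) = 124.447 mg/L
Dose 4 (470 mg at t=24 h): 470·exp(−0.03466·21) = 226.995 mg/L
Dose 5 (155 mg at t=32 h): 155·exp(−0.03466·13) = 98.778 mg/L
Dose 6 (265 mg at t=40 h): 265·exp(−0.03466·5) = 222.838 mg/L
C(45) = 10.511 + 72.122 + 124.447 + 226.995 + 98.778 + 222.838 = 755.692 mg/L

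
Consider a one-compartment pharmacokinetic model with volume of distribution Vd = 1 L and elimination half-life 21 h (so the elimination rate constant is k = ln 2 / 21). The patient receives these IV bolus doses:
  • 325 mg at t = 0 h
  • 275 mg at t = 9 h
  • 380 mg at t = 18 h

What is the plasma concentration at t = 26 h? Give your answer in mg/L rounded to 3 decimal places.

586.498 mg/L

k = ln 2 / 21 = 0.03301 per h
Dose 1 (325 mg at t=0 h): 325·exp(−0.03301·26) = 137.778 mg/L
Dose 2 (275 mg at t=9 h): 275·exp(−0.03301·17) = 156.907 mg/L
Dose 3 (380 mg at t=18 h): 380·exp(−0.03301·8) = 291.814 mg/L
C(26) = 137.778 + 156.907 + 291.814 = 586.498 mg/L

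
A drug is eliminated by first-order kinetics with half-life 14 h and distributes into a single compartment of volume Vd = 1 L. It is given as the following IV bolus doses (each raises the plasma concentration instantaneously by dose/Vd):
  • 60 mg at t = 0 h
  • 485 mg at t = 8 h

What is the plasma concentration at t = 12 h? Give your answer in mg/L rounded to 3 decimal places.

430.985 mg/L

k = ln 2 / 14 = 0.04951 per h
Dose 1 (60 mg at t=0 h): 60·exp(−0.04951·12) = 33.123 mg/L
Dose 2 (485 mg at t=8 h): 485·exp(−0.04951·4) = 397.863 mg/L
C(12) = 33.123 + 397.863 = 430.985 mg/L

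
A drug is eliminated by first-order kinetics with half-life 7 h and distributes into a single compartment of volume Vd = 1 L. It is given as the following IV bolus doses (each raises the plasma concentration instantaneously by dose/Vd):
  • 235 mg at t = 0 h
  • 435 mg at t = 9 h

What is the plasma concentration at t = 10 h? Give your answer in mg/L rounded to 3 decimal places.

k = ln 2 / 7 = 0.09902 per h
Dose 1 (235 mg at t=0 h): 235·exp(−0.09902·10) = 87.302 mg/L
Dose 2 (435 mg at t=9 h): 435·exp(−0.09902·1) = 393.990 mg/L
C(10) = 87.302 + 393.990 = 481.292 mg/L

481.292 mg/L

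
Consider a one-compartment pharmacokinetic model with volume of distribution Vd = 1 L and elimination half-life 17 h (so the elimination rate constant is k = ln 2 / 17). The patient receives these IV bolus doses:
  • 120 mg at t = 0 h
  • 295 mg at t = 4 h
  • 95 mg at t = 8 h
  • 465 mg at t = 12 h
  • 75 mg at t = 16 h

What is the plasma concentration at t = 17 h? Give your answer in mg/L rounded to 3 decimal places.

750.693 mg/L

k = ln 2 / 17 = 0.04077 per h
Dose 1 (120 mg at t=0 h): 120·exp(−0.04077·17) = 60.000 mg/L
Dose 2 (295 mg at t=4 h): 295·exp(−0.04077·13) = 173.629 mg/L
Dose 3 (95 mg at t=8 h): 95·exp(−0.04077·9) = 65.820 mg/L
Dose 4 (465 mg at t=12 h): 465·exp(−0.04077·5) = 379.241 mg/L
Dose 5 (75 mg at t=16 h): 75·exp(−0.04077·1) = 72.004 mg/L
C(17) = 60.000 + 173.629 + 65.820 + 379.241 + 72.004 = 750.693 mg/L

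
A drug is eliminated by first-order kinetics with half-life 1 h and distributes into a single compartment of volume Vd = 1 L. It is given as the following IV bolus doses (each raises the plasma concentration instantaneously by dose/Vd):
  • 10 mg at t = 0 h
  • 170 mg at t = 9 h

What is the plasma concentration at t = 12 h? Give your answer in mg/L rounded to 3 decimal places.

k = ln 2 / 1 = 0.69315 per h
Dose 1 (10 mg at t=0 h): 10·exp(−0.69315·12) = 0.002 mg/L
Dose 2 (170 mg at t=9 h): 170·exp(−0.69315·3) = 21.250 mg/L
C(12) = 0.002 + 21.250 = 21.252 mg/L

21.252 mg/L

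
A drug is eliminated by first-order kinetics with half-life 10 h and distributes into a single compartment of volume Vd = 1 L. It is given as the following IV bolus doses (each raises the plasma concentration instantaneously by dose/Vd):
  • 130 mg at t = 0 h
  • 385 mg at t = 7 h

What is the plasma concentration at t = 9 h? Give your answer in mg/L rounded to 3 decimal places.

404.827 mg/L

k = ln 2 / 10 = 0.06931 per h
Dose 1 (130 mg at t=0 h): 130·exp(−0.06931·9) = 69.665 mg/L
Dose 2 (385 mg at t=7 h): 385·exp(−0.06931·2) = 335.162 mg/L
C(9) = 69.665 + 335.162 = 404.827 mg/L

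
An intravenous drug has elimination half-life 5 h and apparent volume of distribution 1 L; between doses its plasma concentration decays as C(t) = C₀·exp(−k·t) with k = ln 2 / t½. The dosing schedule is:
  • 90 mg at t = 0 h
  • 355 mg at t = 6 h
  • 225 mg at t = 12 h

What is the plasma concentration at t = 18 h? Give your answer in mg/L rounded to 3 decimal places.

172.619 mg/L

k = ln 2 / 5 = 0.13863 per h
Dose 1 (90 mg at t=0 h): 90·exp(−0.13863·18) = 7.422 mg/L
Dose 2 (355 mg at t=6 h): 355·exp(−0.13863·12) = 67.260 mg/L
Dose 3 (225 mg at t=12 h): 225·exp(−0.13863·6) = 97.937 mg/L
C(18) = 7.422 + 67.260 + 97.937 = 172.619 mg/L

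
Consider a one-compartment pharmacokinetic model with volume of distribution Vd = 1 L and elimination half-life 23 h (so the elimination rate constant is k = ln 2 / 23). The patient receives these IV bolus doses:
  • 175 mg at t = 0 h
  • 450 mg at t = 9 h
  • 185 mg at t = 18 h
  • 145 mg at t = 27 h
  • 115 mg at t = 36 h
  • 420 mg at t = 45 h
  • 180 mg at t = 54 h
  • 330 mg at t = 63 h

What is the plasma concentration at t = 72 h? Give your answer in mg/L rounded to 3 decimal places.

742.338 mg/L

k = ln 2 / 23 = 0.03014 per h
Dose 1 (175 mg at t=0 h): 175·exp(−0.03014·72) = 19.984 mg/L
Dose 2 (450 mg at t=9 h): 450·exp(−0.03014·63) = 67.399 mg/L
Dose 3 (185 mg at t=18 h): 185·exp(−0.03014·54) = 36.342 mg/L
Dose 4 (145 mg at t=27 h): 145·exp(−0.03014·45) = 37.359 mg/L
Dose 5 (115 mg at t=36 h): 115·exp(−0.03014·36) = 38.862 mg/L
Dose 6 (420 mg at t=45 h): 420·exp(−0.03014·27) = 186.151 mg/L
Dose 7 (180 mg at t=54 h): 180·exp(−0.03014·18) = 104.637 mg/L
Dose 8 (330 mg at t=63 h): 330·exp(−0.03014·9) = 251.605 mg/L
C(72) = 19.984 + 67.399 + 36.342 + 37.359 + 38.862 + 186.151 + 104.637 + 251.605 = 742.338 mg/L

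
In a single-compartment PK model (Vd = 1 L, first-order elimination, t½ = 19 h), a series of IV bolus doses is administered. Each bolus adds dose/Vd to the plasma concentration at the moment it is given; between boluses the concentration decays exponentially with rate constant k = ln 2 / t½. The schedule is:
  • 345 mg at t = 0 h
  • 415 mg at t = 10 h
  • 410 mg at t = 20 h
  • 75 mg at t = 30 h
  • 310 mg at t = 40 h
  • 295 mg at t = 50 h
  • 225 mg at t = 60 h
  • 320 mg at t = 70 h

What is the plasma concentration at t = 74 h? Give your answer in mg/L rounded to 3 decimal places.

759.765 mg/L

k = ln 2 / 19 = 0.03648 per h
Dose 1 (345 mg at t=0 h): 345·exp(−0.03648·74) = 23.195 mg/L
Dose 2 (415 mg at t=10 h): 415·exp(−0.03648·64) = 40.184 mg/L
Dose 3 (410 mg at t=20 h): 410·exp(−0.03648·54) = 57.177 mg/L
Dose 4 (75 mg at t=30 h): 75·exp(−0.03648·44) = 15.064 mg/L
Dose 5 (310 mg at t=40 h): 310·exp(−0.03648·34) = 89.676 mg/L
Dose 6 (295 mg at t=50 h): 295·exp(−0.03648·24) = 122.906 mg/L
Dose 7 (225 mg at t=60 h): 225·exp(−0.03648·14) = 135.012 mg/L
Dose 8 (320 mg at t=70 h): 320·exp(−0.03648·4) = 276.551 mg/L
C(74) = 23.195 + 40.184 + 57.177 + 15.064 + 89.676 + 122.906 + 135.012 + 276.551 = 759.765 mg/L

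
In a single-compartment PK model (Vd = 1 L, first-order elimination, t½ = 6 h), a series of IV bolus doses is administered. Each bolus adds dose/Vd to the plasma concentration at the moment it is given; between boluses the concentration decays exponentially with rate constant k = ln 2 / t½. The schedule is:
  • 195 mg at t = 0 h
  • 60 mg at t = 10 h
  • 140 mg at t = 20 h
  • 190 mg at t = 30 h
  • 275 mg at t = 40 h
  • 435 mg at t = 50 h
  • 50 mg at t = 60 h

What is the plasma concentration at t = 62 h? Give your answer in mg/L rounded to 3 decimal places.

176.195 mg/L

k = ln 2 / 6 = 0.11552 per h
Dose 1 (195 mg at t=0 h): 195·exp(−0.11552·62) = 0.151 mg/L
Dose 2 (60 mg at t=10 h): 60·exp(−0.11552·52) = 0.148 mg/L
Dose 3 (140 mg at t=20 h): 140·exp(−0.11552·42) = 1.094 mg/L
Dose 4 (190 mg at t=30 h): 190·exp(−0.11552·32) = 4.713 mg/L
Dose 5 (275 mg at t=40 h): 275·exp(−0.11552·22) = 21.655 mg/L
Dose 6 (435 mg at t=50 h): 435·exp(−0.11552·12) = 108.750 mg/L
Dose 7 (50 mg at t=60 h): 50·exp(−0.11552·2) = 39.685 mg/L
C(62) = 0.151 + 0.148 + 1.094 + 4.713 + 21.655 + 108.750 + 39.685 = 176.195 mg/L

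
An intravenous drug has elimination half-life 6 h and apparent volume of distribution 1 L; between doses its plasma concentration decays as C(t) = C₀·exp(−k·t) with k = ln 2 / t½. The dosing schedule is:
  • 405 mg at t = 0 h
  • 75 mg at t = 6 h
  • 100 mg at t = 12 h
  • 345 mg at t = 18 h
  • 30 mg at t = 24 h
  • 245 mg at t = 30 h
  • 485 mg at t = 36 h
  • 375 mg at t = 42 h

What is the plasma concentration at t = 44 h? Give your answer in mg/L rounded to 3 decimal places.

564.737 mg/L

k = ln 2 / 6 = 0.11552 per h
Dose 1 (405 mg at t=0 h): 405·exp(−0.11552·44) = 2.511 mg/L
Dose 2 (75 mg at t=6 h): 75·exp(−0.11552·38) = 0.930 mg/L
Dose 3 (100 mg at t=12 h): 100·exp(−0.11552·32) = 2.480 mg/L
Dose 4 (345 mg at t=18 h): 345·exp(−0.11552·26) = 17.114 mg/L
Dose 5 (30 mg at t=24 h): 30·exp(−0.11552·20) = 2.976 mg/L
Dose 6 (245 mg at t=30 h): 245·exp(−0.11552·14) = 48.614 mg/L
Dose 7 (485 mg at t=36 h): 485·exp(−0.11552·8) = 192.472 mg/L
Dose 8 (375 mg at t=42 h): 375·exp(−0.11552·2) = 297.638 mg/L
C(44) = 2.511 + 0.930 + 2.480 + 17.114 + 2.976 + 48.614 + 192.472 + 297.638 = 564.737 mg/L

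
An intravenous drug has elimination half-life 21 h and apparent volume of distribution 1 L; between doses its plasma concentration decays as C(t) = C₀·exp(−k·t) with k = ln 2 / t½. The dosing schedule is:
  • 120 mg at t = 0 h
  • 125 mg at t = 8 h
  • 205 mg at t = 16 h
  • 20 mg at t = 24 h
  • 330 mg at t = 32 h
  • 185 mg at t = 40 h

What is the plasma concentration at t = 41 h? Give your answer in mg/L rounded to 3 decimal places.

k = ln 2 / 21 = 0.03301 per h
Dose 1 (120 mg at t=0 h): 120·exp(−0.03301·41) = 31.007 mg/L
Dose 2 (125 mg at t=8 h): 125·exp(−0.03301·33) = 42.059 mg/L
Dose 3 (205 mg at t=16 h): 205·exp(−0.03301·25) = 89.822 mg/L
Dose 4 (20 mg at t=24 h): 20·exp(−0.03301·17) = 11.411 mg/L
Dose 5 (330 mg at t=32 h): 330·exp(−0.03301·9) = 245.189 mg/L
Dose 6 (185 mg at t=40 h): 185·exp(−0.03301·1) = 178.993 mg/L
C(41) = 31.007 + 42.059 + 89.822 + 11.411 + 245.189 + 178.993 = 598.482 mg/L

598.482 mg/L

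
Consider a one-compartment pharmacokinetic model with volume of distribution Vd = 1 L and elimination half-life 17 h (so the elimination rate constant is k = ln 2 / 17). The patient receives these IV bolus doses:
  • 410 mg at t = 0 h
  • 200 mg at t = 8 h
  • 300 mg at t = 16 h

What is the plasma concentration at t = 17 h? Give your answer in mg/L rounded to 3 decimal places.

k = ln 2 / 17 = 0.04077 per h
Dose 1 (410 mg at t=0 h): 410·exp(−0.04077·17) = 205.000 mg/L
Dose 2 (200 mg at t=8 h): 200·exp(−0.04077·9) = 138.567 mg/L
Dose 3 (300 mg at t=16 h): 300·exp(−0.04077·1) = 288.014 mg/L
C(17) = 205.000 + 138.567 + 288.014 = 631.581 mg/L

631.581 mg/L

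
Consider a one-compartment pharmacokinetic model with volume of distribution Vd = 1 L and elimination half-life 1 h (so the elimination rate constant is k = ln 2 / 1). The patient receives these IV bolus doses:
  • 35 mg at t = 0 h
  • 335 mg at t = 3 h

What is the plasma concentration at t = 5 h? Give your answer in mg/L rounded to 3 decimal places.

k = ln 2 / 1 = 0.69315 per h
Dose 1 (35 mg at t=0 h): 35·exp(−0.69315·5) = 1.094 mg/L
Dose 2 (335 mg at t=3 h): 335·exp(−0.69315·2) = 83.750 mg/L
C(5) = 1.094 + 83.750 = 84.844 mg/L

84.844 mg/L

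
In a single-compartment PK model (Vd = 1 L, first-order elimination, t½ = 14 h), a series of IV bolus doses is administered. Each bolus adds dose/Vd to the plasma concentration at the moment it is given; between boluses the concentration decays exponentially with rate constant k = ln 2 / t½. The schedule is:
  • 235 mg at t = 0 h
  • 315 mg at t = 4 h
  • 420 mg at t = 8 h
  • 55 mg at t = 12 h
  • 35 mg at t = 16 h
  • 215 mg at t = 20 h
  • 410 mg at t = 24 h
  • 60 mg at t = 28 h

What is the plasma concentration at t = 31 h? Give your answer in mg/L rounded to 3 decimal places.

k = ln 2 / 14 = 0.04951 per h
Dose 1 (235 mg at t=0 h): 235·exp(−0.04951·31) = 50.641 mg/L
Dose 2 (315 mg at t=4 h): 315·exp(−0.04951·27) = 82.747 mg/L
Dose 3 (420 mg at t=8 h): 420·exp(−0.04951·23) = 134.493 mg/L
Dose 4 (55 mg at t=12 h): 55·exp(−0.04951·19) = 21.470 mg/L
Dose 5 (35 mg at t=16 h): 35·exp(−0.04951·15) = 16.655 mg/L
Dose 6 (215 mg at t=20 h): 215·exp(−0.04951·11) = 124.714 mg/L
Dose 7 (410 mg at t=24 h): 410·exp(−0.04951·7) = 289.914 mg/L
Dose 8 (60 mg at t=28 h): 60·exp(−0.04951·3) = 51.718 mg/L
C(31) = 50.641 + 82.747 + 134.493 + 21.470 + 16.655 + 124.714 + 289.914 + 51.718 = 772.351 mg/L

772.351 mg/L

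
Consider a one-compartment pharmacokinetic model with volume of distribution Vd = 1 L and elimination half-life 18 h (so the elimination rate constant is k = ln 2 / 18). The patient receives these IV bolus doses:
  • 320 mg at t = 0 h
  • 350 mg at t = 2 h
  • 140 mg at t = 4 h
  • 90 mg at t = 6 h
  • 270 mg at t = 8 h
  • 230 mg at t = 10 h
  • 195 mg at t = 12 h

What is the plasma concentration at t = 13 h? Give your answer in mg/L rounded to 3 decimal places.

k = ln 2 / 18 = 0.03851 per h
Dose 1 (320 mg at t=0 h): 320·exp(−0.03851·13) = 193.972 mg/L
Dose 2 (350 mg at t=2 h): 350·exp(−0.03851·11) = 229.142 mg/L
Dose 3 (140 mg at t=4 h): 140·exp(−0.03851·9) = 98.995 mg/L
Dose 4 (90 mg at t=6 h): 90·exp(−0.03851·7) = 68.735 mg/L
Dose 5 (270 mg at t=8 h): 270·exp(−0.03851·5) = 222.712 mg/L
Dose 6 (230 mg at t=10 h): 230·exp(−0.03851·3) = 204.907 mg/L
Dose 7 (195 mg at t=12 h): 195·exp(−0.03851·1) = 187.634 mg/L
C(13) = 193.972 + 229.142 + 98.995 + 68.735 + 222.712 + 204.907 + 187.634 = 1206.097 mg/L

1206.097 mg/L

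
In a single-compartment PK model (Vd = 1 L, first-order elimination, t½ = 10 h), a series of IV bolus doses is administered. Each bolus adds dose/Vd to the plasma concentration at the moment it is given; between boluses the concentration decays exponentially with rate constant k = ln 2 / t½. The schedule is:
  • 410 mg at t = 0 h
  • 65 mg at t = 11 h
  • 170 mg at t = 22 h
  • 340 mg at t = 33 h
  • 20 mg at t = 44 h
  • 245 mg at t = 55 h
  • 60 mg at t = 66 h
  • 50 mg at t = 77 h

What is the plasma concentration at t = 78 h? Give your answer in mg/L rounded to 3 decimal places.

k = ln 2 / 10 = 0.06931 per h
Dose 1 (410 mg at t=0 h): 410·exp(−0.06931·78) = 1.840 mg/L
Dose 2 (65 mg at t=11 h): 65·exp(−0.06931·67) = 0.625 mg/L
Dose 3 (170 mg at t=22 h): 170·exp(−0.06931·56) = 3.505 mg/L
Dose 4 (340 mg at t=33 h): 340·exp(−0.06931·45) = 15.026 mg/L
Dose 5 (20 mg at t=44 h): 20·exp(−0.06931·34) = 1.895 mg/L
Dose 6 (245 mg at t=55 h): 245·exp(−0.06931·23) = 49.750 mg/L
Dose 7 (60 mg at t=66 h): 60·exp(−0.06931·12) = 26.117 mg/L
Dose 8 (50 mg at t=77 h): 50·exp(−0.06931·1) = 46.652 mg/L
C(78) = 1.840 + 0.625 + 3.505 + 15.026 + 1.895 + 49.750 + 26.117 + 46.652 = 145.409 mg/L

145.409 mg/L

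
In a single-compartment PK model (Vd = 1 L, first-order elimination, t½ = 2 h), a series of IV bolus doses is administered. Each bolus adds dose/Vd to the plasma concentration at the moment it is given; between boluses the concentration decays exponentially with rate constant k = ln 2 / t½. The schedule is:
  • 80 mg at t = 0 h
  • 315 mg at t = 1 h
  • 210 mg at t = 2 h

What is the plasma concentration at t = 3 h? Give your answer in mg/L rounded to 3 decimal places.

334.277 mg/L

k = ln 2 / 2 = 0.34657 per h
Dose 1 (80 mg at t=0 h): 80·exp(−0.34657·3) = 28.284 mg/L
Dose 2 (315 mg at t=1 h): 315·exp(−0.34657·2) = 157.500 mg/L
Dose 3 (210 mg at t=2 h): 210·exp(−0.34657·1) = 148.492 mg/L
C(3) = 28.284 + 157.500 + 148.492 = 334.277 mg/L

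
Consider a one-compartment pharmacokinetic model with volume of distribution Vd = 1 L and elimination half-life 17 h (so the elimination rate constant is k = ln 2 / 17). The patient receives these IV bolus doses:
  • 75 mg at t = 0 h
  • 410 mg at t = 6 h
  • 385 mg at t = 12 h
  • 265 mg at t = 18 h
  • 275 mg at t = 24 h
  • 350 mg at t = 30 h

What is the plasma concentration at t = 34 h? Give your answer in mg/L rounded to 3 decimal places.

k = ln 2 / 17 = 0.04077 per h
Dose 1 (75 mg at t=0 h): 75·exp(−0.04077·34) = 18.750 mg/L
Dose 2 (410 mg at t=6 h): 410·exp(−0.04077·28) = 130.909 mg/L
Dose 3 (385 mg at t=12 h): 385·exp(−0.04077·22) = 156.997 mg/L
Dose 4 (265 mg at t=18 h): 265·exp(−0.04077·16) = 138.014 mg/L
Dose 5 (275 mg at t=24 h): 275·exp(−0.04077·10) = 182.918 mg/L
Dose 6 (350 mg at t=30 h): 350·exp(−0.04077·4) = 297.329 mg/L
C(34) = 18.750 + 130.909 + 156.997 + 138.014 + 182.918 + 297.329 = 924.918 mg/L

924.918 mg/L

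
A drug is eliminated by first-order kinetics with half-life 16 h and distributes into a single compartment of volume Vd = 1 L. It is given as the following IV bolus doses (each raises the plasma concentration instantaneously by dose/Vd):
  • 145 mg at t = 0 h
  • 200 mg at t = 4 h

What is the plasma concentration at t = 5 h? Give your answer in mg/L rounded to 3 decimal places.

308.281 mg/L

k = ln 2 / 16 = 0.04332 per h
Dose 1 (145 mg at t=0 h): 145·exp(−0.04332·5) = 116.761 mg/L
Dose 2 (200 mg at t=4 h): 200·exp(−0.04332·1) = 191.521 mg/L
C(5) = 116.761 + 191.521 = 308.281 mg/L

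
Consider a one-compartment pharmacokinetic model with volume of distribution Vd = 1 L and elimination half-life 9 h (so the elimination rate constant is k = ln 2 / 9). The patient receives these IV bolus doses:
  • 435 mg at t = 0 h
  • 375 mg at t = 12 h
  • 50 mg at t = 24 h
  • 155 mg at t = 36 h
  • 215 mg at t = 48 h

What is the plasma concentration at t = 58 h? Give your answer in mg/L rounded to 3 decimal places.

147.498 mg/L

k = ln 2 / 9 = 0.07702 per h
Dose 1 (435 mg at t=0 h): 435·exp(−0.07702·58) = 4.995 mg/L
Dose 2 (375 mg at t=12 h): 375·exp(−0.07702·46) = 10.850 mg/L
Dose 3 (50 mg at t=24 h): 50·exp(−0.07702·34) = 3.645 mg/L
Dose 4 (155 mg at t=36 h): 155·exp(−0.07702·22) = 28.476 mg/L
Dose 5 (215 mg at t=48 h): 215·exp(−0.07702·10) = 99.532 mg/L
C(58) = 4.995 + 10.850 + 3.645 + 28.476 + 99.532 = 147.498 mg/L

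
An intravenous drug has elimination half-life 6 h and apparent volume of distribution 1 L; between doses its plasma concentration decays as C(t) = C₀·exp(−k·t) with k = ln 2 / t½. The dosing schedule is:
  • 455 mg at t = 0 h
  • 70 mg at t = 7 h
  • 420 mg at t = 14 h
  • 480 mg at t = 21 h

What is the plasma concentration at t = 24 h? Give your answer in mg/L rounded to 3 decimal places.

k = ln 2 / 6 = 0.11552 per h
Dose 1 (455 mg at t=0 h): 455·exp(−0.11552·24) = 28.438 mg/L
Dose 2 (70 mg at t=7 h): 70·exp(−0.11552·17) = 9.822 mg/L
Dose 3 (420 mg at t=14 h): 420·exp(−0.11552·10) = 132.292 mg/L
Dose 4 (480 mg at t=21 h): 480·exp(−0.11552·3) = 339.411 mg/L
C(24) = 28.438 + 9.822 + 132.292 + 339.411 = 509.962 mg/L

509.962 mg/L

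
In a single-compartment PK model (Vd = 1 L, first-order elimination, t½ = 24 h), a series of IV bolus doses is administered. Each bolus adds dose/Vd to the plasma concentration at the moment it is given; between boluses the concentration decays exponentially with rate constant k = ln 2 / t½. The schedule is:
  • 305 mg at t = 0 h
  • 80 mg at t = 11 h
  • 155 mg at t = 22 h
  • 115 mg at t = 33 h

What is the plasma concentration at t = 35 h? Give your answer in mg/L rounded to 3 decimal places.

366.021 mg/L

k = ln 2 / 24 = 0.02888 per h
Dose 1 (305 mg at t=0 h): 305·exp(−0.02888·35) = 110.994 mg/L
Dose 2 (80 mg at t=11 h): 80·exp(−0.02888·24) = 40.000 mg/L
Dose 3 (155 mg at t=22 h): 155·exp(−0.02888·13) = 106.481 mg/L
Dose 4 (115 mg at t=33 h): 115·exp(−0.02888·2) = 108.546 mg/L
C(35) = 110.994 + 40.000 + 106.481 + 108.546 = 366.021 mg/L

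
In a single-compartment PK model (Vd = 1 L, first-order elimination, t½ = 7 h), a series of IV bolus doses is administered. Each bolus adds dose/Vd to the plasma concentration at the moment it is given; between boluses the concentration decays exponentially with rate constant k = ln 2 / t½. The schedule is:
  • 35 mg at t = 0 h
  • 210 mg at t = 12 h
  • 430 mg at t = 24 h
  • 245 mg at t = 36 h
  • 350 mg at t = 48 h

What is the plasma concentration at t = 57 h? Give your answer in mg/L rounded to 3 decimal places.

k = ln 2 / 7 = 0.09902 per h
Dose 1 (35 mg at t=0 h): 35·exp(−0.09902·57) = 0.124 mg/L
Dose 2 (210 mg at t=12 h): 210·exp(−0.09902·45) = 2.438 mg/L
Dose 3 (430 mg at t=24 h): 430·exp(−0.09902·33) = 16.380 mg/L
Dose 4 (245 mg at t=36 h): 245·exp(−0.09902·21) = 30.625 mg/L
Dose 5 (350 mg at t=48 h): 350·exp(−0.09902·9) = 143.559 mg/L
C(57) = 0.124 + 2.438 + 16.380 + 30.625 + 143.559 = 193.126 mg/L

193.126 mg/L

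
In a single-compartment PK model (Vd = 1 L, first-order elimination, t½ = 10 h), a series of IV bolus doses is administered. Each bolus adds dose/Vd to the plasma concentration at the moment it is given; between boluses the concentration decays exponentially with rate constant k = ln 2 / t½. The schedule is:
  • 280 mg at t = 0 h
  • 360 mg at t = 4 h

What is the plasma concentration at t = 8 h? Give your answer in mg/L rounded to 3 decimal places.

433.647 mg/L

k = ln 2 / 10 = 0.06931 per h
Dose 1 (280 mg at t=0 h): 280·exp(−0.06931·8) = 160.818 mg/L
Dose 2 (360 mg at t=4 h): 360·exp(−0.06931·4) = 272.829 mg/L
C(8) = 160.818 + 272.829 = 433.647 mg/L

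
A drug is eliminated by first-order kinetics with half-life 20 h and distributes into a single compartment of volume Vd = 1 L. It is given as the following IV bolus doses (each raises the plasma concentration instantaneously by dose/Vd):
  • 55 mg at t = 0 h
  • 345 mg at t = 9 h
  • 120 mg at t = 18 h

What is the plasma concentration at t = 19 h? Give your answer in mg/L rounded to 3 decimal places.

388.334 mg/L

k = ln 2 / 20 = 0.03466 per h
Dose 1 (55 mg at t=0 h): 55·exp(−0.03466·19) = 28.470 mg/L
Dose 2 (345 mg at t=9 h): 345·exp(−0.03466·10) = 243.952 mg/L
Dose 3 (120 mg at t=18 h): 120·exp(−0.03466·1) = 115.912 mg/L
C(19) = 28.470 + 243.952 + 115.912 = 388.334 mg/L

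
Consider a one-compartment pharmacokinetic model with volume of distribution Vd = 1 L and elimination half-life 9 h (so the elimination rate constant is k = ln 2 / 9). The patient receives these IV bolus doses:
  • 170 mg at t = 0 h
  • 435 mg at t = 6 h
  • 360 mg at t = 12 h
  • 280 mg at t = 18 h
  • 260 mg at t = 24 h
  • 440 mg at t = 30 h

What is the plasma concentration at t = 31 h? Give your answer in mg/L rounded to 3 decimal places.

824.290 mg/L

k = ln 2 / 9 = 0.07702 per h
Dose 1 (170 mg at t=0 h): 170·exp(−0.07702·31) = 15.616 mg/L
Dose 2 (435 mg at t=6 h): 435·exp(−0.07702·25) = 63.430 mg/L
Dose 3 (360 mg at t=12 h): 360·exp(−0.07702·19) = 83.329 mg/L
Dose 4 (280 mg at t=18 h): 280·exp(−0.07702·13) = 102.881 mg/L
Dose 5 (260 mg at t=24 h): 260·exp(−0.07702·7) = 151.649 mg/L
Dose 6 (440 mg at t=30 h): 440·exp(−0.07702·1) = 407.385 mg/L
C(31) = 15.616 + 63.430 + 83.329 + 102.881 + 151.649 + 407.385 = 824.290 mg/L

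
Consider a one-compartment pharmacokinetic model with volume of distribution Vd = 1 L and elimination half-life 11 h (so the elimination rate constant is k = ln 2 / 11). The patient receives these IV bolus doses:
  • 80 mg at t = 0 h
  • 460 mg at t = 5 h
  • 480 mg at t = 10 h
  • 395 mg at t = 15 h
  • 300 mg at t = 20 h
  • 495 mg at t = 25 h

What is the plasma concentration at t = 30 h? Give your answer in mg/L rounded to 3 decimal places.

917.865 mg/L

k = ln 2 / 11 = 0.06301 per h
Dose 1 (80 mg at t=0 h): 80·exp(−0.06301·30) = 12.081 mg/L
Dose 2 (460 mg at t=5 h): 460·exp(−0.06301·25) = 95.192 mg/L
Dose 3 (480 mg at t=10 h): 480·exp(−0.06301·20) = 136.118 mg/L
Dose 4 (395 mg at t=15 h): 395·exp(−0.06301·15) = 153.498 mg/L
Dose 5 (300 mg at t=20 h): 300·exp(−0.06301·10) = 159.756 mg/L
Dose 6 (495 mg at t=25 h): 495·exp(−0.06301·5) = 361.221 mg/L
C(30) = 12.081 + 95.192 + 136.118 + 153.498 + 159.756 + 361.221 = 917.865 mg/L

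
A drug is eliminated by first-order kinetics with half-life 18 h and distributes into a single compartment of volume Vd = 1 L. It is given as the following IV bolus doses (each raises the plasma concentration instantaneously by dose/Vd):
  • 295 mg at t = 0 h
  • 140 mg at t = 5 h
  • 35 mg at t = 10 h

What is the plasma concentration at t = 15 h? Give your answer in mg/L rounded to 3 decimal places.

k = ln 2 / 18 = 0.03851 per h
Dose 1 (295 mg at t=0 h): 295·exp(−0.03851·15) = 165.563 mg/L
Dose 2 (140 mg at t=5 h): 140·exp(−0.03851·10) = 95.255 mg/L
Dose 3 (35 mg at t=10 h): 35·exp(−0.03851·5) = 28.870 mg/L
C(15) = 165.563 + 95.255 + 28.870 = 289.689 mg/L

289.689 mg/L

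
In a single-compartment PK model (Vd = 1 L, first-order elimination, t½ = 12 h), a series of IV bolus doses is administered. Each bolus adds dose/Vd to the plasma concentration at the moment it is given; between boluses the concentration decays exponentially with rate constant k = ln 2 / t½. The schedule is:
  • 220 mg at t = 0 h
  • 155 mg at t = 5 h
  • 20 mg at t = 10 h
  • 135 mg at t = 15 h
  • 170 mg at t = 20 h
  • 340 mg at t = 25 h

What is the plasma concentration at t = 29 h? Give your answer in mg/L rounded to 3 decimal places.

k = ln 2 / 12 = 0.05776 per h
Dose 1 (220 mg at t=0 h): 220·exp(−0.05776·29) = 41.203 mg/L
Dose 2 (155 mg at t=5 h): 155·exp(−0.05776·24) = 38.750 mg/L
Dose 3 (20 mg at t=10 h): 20·exp(−0.05776·19) = 6.674 mg/L
Dose 4 (135 mg at t=15 h): 135·exp(−0.05776·14) = 60.136 mg/L
Dose 5 (170 mg at t=20 h): 170·exp(−0.05776·9) = 101.083 mg/L
Dose 6 (340 mg at t=25 h): 340·exp(−0.05776·4) = 269.858 mg/L
C(29) = 41.203 + 38.750 + 6.674 + 60.136 + 101.083 + 269.858 = 517.704 mg/L

517.704 mg/L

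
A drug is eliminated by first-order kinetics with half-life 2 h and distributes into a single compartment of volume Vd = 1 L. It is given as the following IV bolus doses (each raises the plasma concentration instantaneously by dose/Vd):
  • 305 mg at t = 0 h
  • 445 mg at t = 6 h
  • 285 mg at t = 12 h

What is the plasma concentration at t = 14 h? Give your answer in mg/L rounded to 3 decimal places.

172.695 mg/L

k = ln 2 / 2 = 0.34657 per h
Dose 1 (305 mg at t=0 h): 305·exp(−0.34657·14) = 2.383 mg/L
Dose 2 (445 mg at t=6 h): 445·exp(−0.34657·8) = 27.812 mg/L
Dose 3 (285 mg at t=12 h): 285·exp(−0.34657·2) = 142.500 mg/L
C(14) = 2.383 + 27.812 + 142.500 = 172.695 mg/L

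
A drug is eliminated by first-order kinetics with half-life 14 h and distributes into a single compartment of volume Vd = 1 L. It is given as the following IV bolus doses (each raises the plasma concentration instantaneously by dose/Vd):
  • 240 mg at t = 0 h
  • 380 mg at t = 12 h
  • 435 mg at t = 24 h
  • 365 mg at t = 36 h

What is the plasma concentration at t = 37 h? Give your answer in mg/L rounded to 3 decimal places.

k = ln 2 / 14 = 0.04951 per h
Dose 1 (240 mg at t=0 h): 240·exp(−0.04951·37) = 38.427 mg/L
Dose 2 (380 mg at t=12 h): 380·exp(−0.04951·25) = 110.212 mg/L
Dose 3 (435 mg at t=24 h): 435·exp(−0.04951·13) = 228.540 mg/L
Dose 4 (365 mg at t=36 h): 365·exp(−0.04951·1) = 347.369 mg/L
C(37) = 38.427 + 110.212 + 228.540 + 347.369 = 724.547 mg/L

724.547 mg/L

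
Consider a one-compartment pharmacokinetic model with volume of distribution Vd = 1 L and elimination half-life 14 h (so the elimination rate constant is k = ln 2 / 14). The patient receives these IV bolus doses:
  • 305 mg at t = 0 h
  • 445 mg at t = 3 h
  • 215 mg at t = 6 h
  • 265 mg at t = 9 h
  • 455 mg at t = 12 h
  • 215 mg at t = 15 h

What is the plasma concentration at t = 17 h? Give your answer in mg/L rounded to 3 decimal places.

1206.950 mg/L

k = ln 2 / 14 = 0.04951 per h
Dose 1 (305 mg at t=0 h): 305·exp(−0.04951·17) = 131.451 mg/L
Dose 2 (445 mg at t=3 h): 445·exp(−0.04951·14) = 222.500 mg/L
Dose 3 (215 mg at t=6 h): 215·exp(−0.04951·11) = 124.714 mg/L
Dose 4 (265 mg at t=9 h): 265·exp(−0.04951·8) = 178.332 mg/L
Dose 5 (455 mg at t=12 h): 455·exp(−0.04951·5) = 355.223 mg/L
Dose 6 (215 mg at t=15 h): 215·exp(−0.04951·2) = 194.731 mg/L
C(17) = 131.451 + 222.500 + 124.714 + 178.332 + 355.223 + 194.731 = 1206.950 mg/L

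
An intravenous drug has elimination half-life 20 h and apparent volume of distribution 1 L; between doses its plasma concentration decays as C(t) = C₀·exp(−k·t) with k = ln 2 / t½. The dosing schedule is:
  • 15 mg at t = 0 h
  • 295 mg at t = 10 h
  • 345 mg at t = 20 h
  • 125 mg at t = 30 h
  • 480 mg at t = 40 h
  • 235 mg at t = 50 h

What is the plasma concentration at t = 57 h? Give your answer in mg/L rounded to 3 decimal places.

655.354 mg/L

k = ln 2 / 20 = 0.03466 per h
Dose 1 (15 mg at t=0 h): 15·exp(−0.03466·57) = 2.080 mg/L
Dose 2 (295 mg at t=10 h): 295·exp(−0.03466·47) = 57.863 mg/L
Dose 3 (345 mg at t=20 h): 345·exp(−0.03466·37) = 95.700 mg/L
Dose 4 (125 mg at t=30 h): 125·exp(−0.03466·27) = 49.037 mg/L
Dose 5 (480 mg at t=40 h): 480·exp(−0.03466·17) = 266.297 mg/L
Dose 6 (235 mg at t=50 h): 235·exp(−0.03466·7) = 184.377 mg/L
C(57) = 2.080 + 57.863 + 95.700 + 49.037 + 266.297 + 184.377 = 655.354 mg/L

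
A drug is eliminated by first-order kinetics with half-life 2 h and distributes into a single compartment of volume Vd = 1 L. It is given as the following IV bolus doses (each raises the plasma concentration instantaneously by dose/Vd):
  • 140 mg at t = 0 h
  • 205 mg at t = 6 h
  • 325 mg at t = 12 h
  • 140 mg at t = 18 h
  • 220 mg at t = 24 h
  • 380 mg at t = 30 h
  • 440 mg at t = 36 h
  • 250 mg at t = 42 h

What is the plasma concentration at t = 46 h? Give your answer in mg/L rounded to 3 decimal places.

77.853 mg/L

k = ln 2 / 2 = 0.34657 per h
Dose 1 (140 mg at t=0 h): 140·exp(−0.34657·46) = 0.000 mg/L
Dose 2 (205 mg at t=6 h): 205·exp(−0.34657·40) = 0.000 mg/L
Dose 3 (325 mg at t=12 h): 325·exp(−0.34657·34) = 0.002 mg/L
Dose 4 (140 mg at t=18 h): 140·exp(−0.34657·28) = 0.009 mg/L
Dose 5 (220 mg at t=24 h): 220·exp(−0.34657·22) = 0.107 mg/L
Dose 6 (380 mg at t=30 h): 380·exp(−0.34657·16) = 1.484 mg/L
Dose 7 (440 mg at t=36 h): 440·exp(−0.34657·10) = 13.750 mg/L
Dose 8 (250 mg at t=42 h): 250·exp(−0.34657·4) = 62.500 mg/L
C(46) = 0.000 + 0.000 + 0.002 + 0.009 + 0.107 + 1.484 + 13.750 + 62.500 = 77.853 mg/L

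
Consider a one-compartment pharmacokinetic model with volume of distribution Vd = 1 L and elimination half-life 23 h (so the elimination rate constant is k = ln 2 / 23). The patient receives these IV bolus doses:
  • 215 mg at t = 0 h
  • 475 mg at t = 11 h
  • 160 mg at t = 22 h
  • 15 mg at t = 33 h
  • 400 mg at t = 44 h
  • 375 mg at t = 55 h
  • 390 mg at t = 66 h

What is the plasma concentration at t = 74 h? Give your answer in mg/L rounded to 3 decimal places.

811.934 mg/L

k = ln 2 / 23 = 0.03014 per h
Dose 1 (215 mg at t=0 h): 215·exp(−0.03014·74) = 23.116 mg/L
Dose 2 (475 mg at t=11 h): 475·exp(−0.03014·63) = 71.143 mg/L
Dose 3 (160 mg at t=22 h): 160·exp(−0.03014·52) = 33.383 mg/L
Dose 4 (15 mg at t=33 h): 15·exp(−0.03014·41) = 4.360 mg/L
Dose 5 (400 mg at t=44 h): 400·exp(−0.03014·30) = 161.962 mg/L
Dose 6 (375 mg at t=55 h): 375·exp(−0.03014·19) = 211.521 mg/L
Dose 7 (390 mg at t=66 h): 390·exp(−0.03014·8) = 306.449 mg/L
C(74) = 23.116 + 71.143 + 33.383 + 4.360 + 161.962 + 211.521 + 306.449 = 811.934 mg/L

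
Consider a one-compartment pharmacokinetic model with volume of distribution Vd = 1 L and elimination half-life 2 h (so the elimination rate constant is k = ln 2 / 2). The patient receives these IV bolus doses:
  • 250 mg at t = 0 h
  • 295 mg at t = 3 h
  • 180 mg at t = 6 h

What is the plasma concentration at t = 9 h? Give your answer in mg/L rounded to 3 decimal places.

111.563 mg/L

k = ln 2 / 2 = 0.34657 per h
Dose 1 (250 mg at t=0 h): 250·exp(−0.34657·9) = 11.049 mg/L
Dose 2 (295 mg at t=3 h): 295·exp(−0.34657·6) = 36.875 mg/L
Dose 3 (180 mg at t=6 h): 180·exp(−0.34657·3) = 63.640 mg/L
C(9) = 11.049 + 36.875 + 63.640 = 111.563 mg/L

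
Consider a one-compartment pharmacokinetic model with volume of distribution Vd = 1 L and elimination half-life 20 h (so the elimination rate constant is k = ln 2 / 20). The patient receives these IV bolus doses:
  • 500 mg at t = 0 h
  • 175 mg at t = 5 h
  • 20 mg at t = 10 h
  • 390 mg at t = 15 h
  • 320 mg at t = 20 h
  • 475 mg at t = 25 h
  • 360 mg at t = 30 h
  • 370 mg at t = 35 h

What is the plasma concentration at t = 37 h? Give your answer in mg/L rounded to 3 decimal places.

1504.799 mg/L

k = ln 2 / 20 = 0.03466 per h
Dose 1 (500 mg at t=0 h): 500·exp(−0.03466·37) = 138.696 mg/L
Dose 2 (175 mg at t=5 h): 175·exp(−0.03466·32) = 57.728 mg/L
Dose 3 (20 mg at t=10 h): 20·exp(−0.03466·27) = 7.846 mg/L
Dose 4 (390 mg at t=15 h): 390·exp(−0.03466·22) = 181.941 mg/L
Dose 5 (320 mg at t=20 h): 320·exp(−0.03466·17) = 177.531 mg/L
Dose 6 (475 mg at t=25 h): 475·exp(−0.03466·12) = 313.383 mg/L
Dose 7 (360 mg at t=30 h): 360·exp(−0.03466·7) = 282.450 mg/L
Dose 8 (370 mg at t=35 h): 370·exp(−0.03466·2) = 345.222 mg/L
C(37) = 138.696 + 57.728 + 7.846 + 181.941 + 177.531 + 313.383 + 282.450 + 345.222 = 1504.799 mg/L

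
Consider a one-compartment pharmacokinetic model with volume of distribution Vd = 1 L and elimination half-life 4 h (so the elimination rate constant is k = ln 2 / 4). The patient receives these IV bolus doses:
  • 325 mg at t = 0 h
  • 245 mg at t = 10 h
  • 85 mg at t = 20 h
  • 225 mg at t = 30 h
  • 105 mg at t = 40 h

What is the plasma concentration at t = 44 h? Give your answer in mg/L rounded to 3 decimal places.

74.551 mg/L

k = ln 2 / 4 = 0.17329 per h
Dose 1 (325 mg at t=0 h): 325·exp(−0.17329·44) = 0.159 mg/L
Dose 2 (245 mg at t=10 h): 245·exp(−0.17329·34) = 0.677 mg/L
Dose 3 (85 mg at t=20 h): 85·exp(−0.17329·24) = 1.328 mg/L
Dose 4 (225 mg at t=30 h): 225·exp(−0.17329·14) = 19.887 mg/L
Dose 5 (105 mg at t=40 h): 105·exp(−0.17329·4) = 52.500 mg/L
C(44) = 0.159 + 0.677 + 1.328 + 19.887 + 52.500 = 74.551 mg/L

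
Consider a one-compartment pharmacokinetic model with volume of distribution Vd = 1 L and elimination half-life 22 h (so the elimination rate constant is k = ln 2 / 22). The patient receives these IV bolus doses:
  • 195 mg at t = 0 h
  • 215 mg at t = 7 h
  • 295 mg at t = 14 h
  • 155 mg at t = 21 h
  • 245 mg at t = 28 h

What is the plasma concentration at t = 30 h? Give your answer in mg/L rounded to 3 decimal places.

k = ln 2 / 22 = 0.03151 per h
Dose 1 (195 mg at t=0 h): 195·exp(−0.03151·30) = 75.777 mg/L
Dose 2 (215 mg at t=7 h): 215·exp(−0.03151·23) = 104.166 mg/L
Dose 3 (295 mg at t=14 h): 295·exp(−0.03151·16) = 178.193 mg/L
Dose 4 (155 mg at t=21 h): 155·exp(−0.03151·9) = 116.730 mg/L
Dose 5 (245 mg at t=28 h): 245·exp(−0.03151·2) = 230.038 mg/L
C(30) = 75.777 + 104.166 + 178.193 + 116.730 + 230.038 = 704.905 mg/L

704.905 mg/L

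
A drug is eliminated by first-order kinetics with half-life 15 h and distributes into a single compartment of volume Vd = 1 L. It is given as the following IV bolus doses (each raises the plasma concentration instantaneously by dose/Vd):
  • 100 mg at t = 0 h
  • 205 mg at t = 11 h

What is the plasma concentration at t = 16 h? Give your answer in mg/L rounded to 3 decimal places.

k = ln 2 / 15 = 0.04621 per h
Dose 1 (100 mg at t=0 h): 100·exp(−0.04621·16) = 47.742 mg/L
Dose 2 (205 mg at t=11 h): 205·exp(−0.04621·5) = 162.709 mg/L
C(16) = 47.742 + 162.709 = 210.451 mg/L

210.451 mg/L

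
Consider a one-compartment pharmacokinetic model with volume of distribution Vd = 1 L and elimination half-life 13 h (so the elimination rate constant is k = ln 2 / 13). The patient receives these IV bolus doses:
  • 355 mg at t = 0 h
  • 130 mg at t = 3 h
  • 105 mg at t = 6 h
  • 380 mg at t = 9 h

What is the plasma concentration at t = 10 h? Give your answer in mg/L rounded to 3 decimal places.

k = ln 2 / 13 = 0.05332 per h
Dose 1 (355 mg at t=0 h): 355·exp(−0.05332·10) = 208.289 mg/L
Dose 2 (130 mg at t=3 h): 130·exp(−0.05332·7) = 89.506 mg/L
Dose 3 (105 mg at t=6 h): 105·exp(−0.05332·4) = 84.833 mg/L
Dose 4 (380 mg at t=9 h): 380·exp(−0.05332·1) = 360.269 mg/L
C(10) = 208.289 + 89.506 + 84.833 + 360.269 = 742.897 mg/L

742.897 mg/L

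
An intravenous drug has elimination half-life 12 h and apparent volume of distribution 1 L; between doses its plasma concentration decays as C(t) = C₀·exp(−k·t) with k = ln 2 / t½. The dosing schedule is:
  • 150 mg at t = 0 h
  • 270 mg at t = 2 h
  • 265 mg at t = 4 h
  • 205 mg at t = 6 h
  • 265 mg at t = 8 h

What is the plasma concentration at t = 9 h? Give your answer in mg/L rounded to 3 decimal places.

890.430 mg/L

k = ln 2 / 12 = 0.05776 per h
Dose 1 (150 mg at t=0 h): 150·exp(−0.05776·9) = 89.191 mg/L
Dose 2 (270 mg at t=2 h): 270·exp(−0.05776·7) = 180.203 mg/L
Dose 3 (265 mg at t=4 h): 265·exp(−0.05776·5) = 198.526 mg/L
Dose 4 (205 mg at t=6 h): 205·exp(−0.05776·3) = 172.384 mg/L
Dose 5 (265 mg at t=8 h): 265·exp(−0.05776·1) = 250.127 mg/L
C(9) = 89.191 + 180.203 + 198.526 + 172.384 + 250.127 = 890.430 mg/L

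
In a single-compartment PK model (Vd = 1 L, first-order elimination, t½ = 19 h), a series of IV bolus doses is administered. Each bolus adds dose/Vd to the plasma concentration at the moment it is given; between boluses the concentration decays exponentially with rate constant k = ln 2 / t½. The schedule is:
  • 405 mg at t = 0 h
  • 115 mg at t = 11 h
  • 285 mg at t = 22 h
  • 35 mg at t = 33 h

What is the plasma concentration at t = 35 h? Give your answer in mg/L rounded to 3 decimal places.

k = ln 2 / 19 = 0.03648 per h
Dose 1 (405 mg at t=0 h): 405·exp(−0.03648·35) = 112.960 mg/L
Dose 2 (115 mg at t=11 h): 115·exp(−0.03648·24) = 47.913 mg/L
Dose 3 (285 mg at t=22 h): 285·exp(−0.03648·13) = 177.369 mg/L
Dose 4 (35 mg at t=33 h): 35·exp(−0.03648·2) = 32.537 mg/L
C(35) = 112.960 + 47.913 + 177.369 + 32.537 = 370.779 mg/L

370.779 mg/L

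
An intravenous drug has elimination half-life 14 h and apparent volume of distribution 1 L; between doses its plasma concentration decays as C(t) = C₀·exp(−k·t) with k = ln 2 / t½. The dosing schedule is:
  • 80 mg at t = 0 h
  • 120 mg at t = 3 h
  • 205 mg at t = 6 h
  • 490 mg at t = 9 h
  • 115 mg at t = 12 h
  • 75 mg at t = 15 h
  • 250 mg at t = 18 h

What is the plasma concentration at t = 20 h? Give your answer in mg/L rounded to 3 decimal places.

k = ln 2 / 14 = 0.04951 per h
Dose 1 (80 mg at t=0 h): 80·exp(−0.04951·20) = 29.720 mg/L
Dose 2 (120 mg at t=3 h): 120·exp(−0.04951·17) = 51.718 mg/L
Dose 3 (205 mg at t=6 h): 205·exp(−0.04951·14) = 102.500 mg/L
Dose 4 (490 mg at t=9 h): 490·exp(−0.04951·11) = 284.232 mg/L
Dose 5 (115 mg at t=12 h): 115·exp(−0.04951·8) = 77.389 mg/L
Dose 6 (75 mg at t=15 h): 75·exp(−0.04951·5) = 58.553 mg/L
Dose 7 (250 mg at t=18 h): 250·exp(−0.04951·2) = 226.431 mg/L
C(20) = 29.720 + 51.718 + 102.500 + 284.232 + 77.389 + 58.553 + 226.431 = 830.543 mg/L

830.543 mg/L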